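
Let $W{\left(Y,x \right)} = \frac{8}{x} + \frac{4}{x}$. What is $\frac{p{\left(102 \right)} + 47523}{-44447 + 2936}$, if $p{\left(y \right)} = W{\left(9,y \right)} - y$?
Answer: $- \frac{806159}{705687} \approx -1.1424$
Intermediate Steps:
$W{\left(Y,x \right)} = \frac{12}{x}$
$p{\left(y \right)} = - y + \frac{12}{y}$ ($p{\left(y \right)} = \frac{12}{y} - y = - y + \frac{12}{y}$)
$\frac{p{\left(102 \right)} + 47523}{-44447 + 2936} = \frac{\left(\left(-1\right) 102 + \frac{12}{102}\right) + 47523}{-44447 + 2936} = \frac{\left(-102 + 12 \cdot \frac{1}{102}\right) + 47523}{-41511} = \left(\left(-102 + \frac{2}{17}\right) + 47523\right) \left(- \frac{1}{41511}\right) = \left(- \frac{1732}{17} + 47523\right) \left(- \frac{1}{41511}\right) = \frac{806159}{17} \left(- \frac{1}{41511}\right) = - \frac{806159}{705687}$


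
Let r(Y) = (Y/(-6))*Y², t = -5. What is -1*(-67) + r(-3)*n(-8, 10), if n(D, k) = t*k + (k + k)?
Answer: -68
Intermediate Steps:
n(D, k) = -3*k (n(D, k) = -5*k + (k + k) = -5*k + 2*k = -3*k)
r(Y) = -Y³/6 (r(Y) = (Y*(-⅙))*Y² = (-Y/6)*Y² = -Y³/6)
-1*(-67) + r(-3)*n(-8, 10) = -1*(-67) + (-⅙*(-3)³)*(-3*10) = 67 - ⅙*(-27)*(-30) = 67 + (9/2)*(-30) = 67 - 135 = -68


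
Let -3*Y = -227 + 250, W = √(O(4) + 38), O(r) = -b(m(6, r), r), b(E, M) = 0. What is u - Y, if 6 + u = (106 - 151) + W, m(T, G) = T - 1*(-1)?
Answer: -130/3 + √38 ≈ -37.169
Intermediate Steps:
m(T, G) = 1 + T (m(T, G) = T + 1 = 1 + T)
O(r) = 0 (O(r) = -1*0 = 0)
W = √38 (W = √(0 + 38) = √38 ≈ 6.1644)
u = -51 + √38 (u = -6 + ((106 - 151) + √38) = -6 + (-45 + √38) = -51 + √38 ≈ -44.836)
Y = -23/3 (Y = -(-227 + 250)/3 = -⅓*23 = -23/3 ≈ -7.6667)
u - Y = (-51 + √38) - 1*(-23/3) = (-51 + √38) + 23/3 = -130/3 + √38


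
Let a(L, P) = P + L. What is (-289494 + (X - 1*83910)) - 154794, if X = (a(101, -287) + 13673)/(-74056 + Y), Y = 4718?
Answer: -36624206411/69338 ≈ -5.2820e+5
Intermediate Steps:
a(L, P) = L + P
X = -13487/69338 (X = ((101 - 287) + 13673)/(-74056 + 4718) = (-186 + 13673)/(-69338) = 13487*(-1/69338) = -13487/69338 ≈ -0.19451)
(-289494 + (X - 1*83910)) - 154794 = (-289494 + (-13487/69338 - 1*83910)) - 154794 = (-289494 + (-13487/69338 - 83910)) - 154794 = (-289494 - 5818165067/69338) - 154794 = -25891100039/69338 - 154794 = -36624206411/69338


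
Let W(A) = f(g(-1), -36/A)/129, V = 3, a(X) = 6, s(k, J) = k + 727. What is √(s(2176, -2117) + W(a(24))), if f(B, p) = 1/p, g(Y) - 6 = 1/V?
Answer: √193235206/258 ≈ 53.879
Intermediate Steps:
s(k, J) = 727 + k
g(Y) = 19/3 (g(Y) = 6 + 1/3 = 6 + ⅓ = 19/3)
W(A) = -A/4644 (W(A) = 1/(-36/A*129) = -A/36*(1/129) = -A/4644)
√(s(2176, -2117) + W(a(24))) = √((727 + 2176) - 1/4644*6) = √(2903 - 1/774) = √(2246921/774) = √193235206/258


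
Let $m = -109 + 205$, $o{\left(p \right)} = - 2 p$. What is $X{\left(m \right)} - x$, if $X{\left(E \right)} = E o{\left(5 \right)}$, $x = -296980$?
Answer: $296020$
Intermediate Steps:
$m = 96$
$X{\left(E \right)} = - 10 E$ ($X{\left(E \right)} = E \left(\left(-2\right) 5\right) = E \left(-10\right) = - 10 E$)
$X{\left(m \right)} - x = \left(-10\right) 96 - -296980 = -960 + 296980 = 296020$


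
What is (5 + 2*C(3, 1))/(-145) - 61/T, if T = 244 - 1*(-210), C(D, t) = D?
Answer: -13839/65830 ≈ -0.21022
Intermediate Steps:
T = 454 (T = 244 + 210 = 454)
(5 + 2*C(3, 1))/(-145) - 61/T = (5 + 2*3)/(-145) - 61/454 = (5 + 6)*(-1/145) - 61*1/454 = 11*(-1/145) - 61/454 = -11/145 - 61/454 = -13839/65830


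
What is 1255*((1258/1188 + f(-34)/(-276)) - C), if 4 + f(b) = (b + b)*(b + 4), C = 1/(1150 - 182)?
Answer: -4767093655/601128 ≈ -7930.3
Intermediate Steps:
C = 1/968 ≈ 0.0010331
f(b) = -4 + 2*b*(4 + b) (f(b) = -4 + (b + b)*(b + 4) = -4 + (2*b)*(4 + b) = -4 + 2*b*(4 + b))
1255*((1258/1188 + f(-34)/(-276)) - C) = 1255*((1258/1188 + (-4 + 2*(-34)² + 8*(-34))/(-276)) - 1*1/968) = 1255*((1258*(1/1188) + (-4 + 2*1156 - 272)*(-1/276)) - 1/968) = 1255*((629/594 + (-4 + 2312 - 272)*(-1/276)) - 1/968) = 1255*((629/594 + 2036*(-1/276)) - 1/968) = 1255*((629/594 - 509/69) - 1/968) = 1255*(-86315/13662 - 1/968) = 1255*(-3798481/601128) = -4767093655/601128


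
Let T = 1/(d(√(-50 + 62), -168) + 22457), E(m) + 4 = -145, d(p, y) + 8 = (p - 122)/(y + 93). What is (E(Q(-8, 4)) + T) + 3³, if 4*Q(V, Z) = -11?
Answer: -345890898853259/2835172337197 + 150*√3/2835172337197 ≈ -122.00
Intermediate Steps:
Q(V, Z) = -11/4 (Q(V, Z) = (¼)*(-11) = -11/4)
d(p, y) = -8 + (-122 + p)/(93 + y) (d(p, y) = -8 + (p - 122)/(y + 93) = -8 + (-122 + p)/(93 + y))
E(m) = -149 (E(m) = -4 - 145 = -149)
T = 1/(1683797/75 - 2*√3/75) (T = 1/((-866 + √(-50 + 62) - 8*(-168))/(93 - 168) + 22457) = 1/((-866 + √12 + 1344)/(-75) + 22457) = 1/(-(-866 + 2*√3 + 1344)/75 + 22457) = 1/(-(478 + 2*√3)/75 + 22457) = 1/((-478/75 - 2*√3/75) + 22457) = 1/(1683797/75 - 2*√3/75) ≈ 4.4542e-5)
(E(Q(-8, 4)) + T) + 3³ = (-149 + (126284775/2835172337197 + 150*√3/2835172337197)) + 3³ = (-422440551957578/2835172337197 + 150*√3/2835172337197) + 27 = -345890898853259/2835172337197 + 150*√3/2835172337197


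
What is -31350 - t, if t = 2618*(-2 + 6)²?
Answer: -73238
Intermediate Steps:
t = 41888 (t = 2618*4² = 2618*16 = 41888)
-31350 - t = -31350 - 1*41888 = -31350 - 41888 = -73238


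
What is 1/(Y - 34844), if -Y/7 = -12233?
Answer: 1/50787 ≈ 1.9690e-5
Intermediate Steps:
Y = 85631 (Y = -7*(-12233) = 85631)
1/(Y - 34844) = 1/(85631 - 34844) = 1/50787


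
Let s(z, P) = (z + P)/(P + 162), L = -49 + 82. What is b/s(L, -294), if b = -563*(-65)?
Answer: 1610180/87 ≈ 18508.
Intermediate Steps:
b = 36595
L = 33
s(z, P) = (P + z)/(162 + P)
b/s(L, -294) = 36595/(((-294 + 33)/(162 - 294))) = 36595/((-261/(-132))) = 36595/((-1/132*(-261))) = 36595/(87/44) = 36595*(44/87) = 1610180/87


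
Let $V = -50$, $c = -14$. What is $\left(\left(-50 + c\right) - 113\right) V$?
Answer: $8850$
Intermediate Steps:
$\left(\left(-50 + c\right) - 113\right) V = \left(\left(-50 - 14\right) - 113\right) \left(-50\right) = \left(-64 - 113\right) \left(-50\right) = \left(-177\right) \left(-50\right) = 8850$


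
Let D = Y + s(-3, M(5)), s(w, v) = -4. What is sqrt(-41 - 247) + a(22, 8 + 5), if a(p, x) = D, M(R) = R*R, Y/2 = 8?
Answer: 12 + 12*I*sqrt(2) ≈ 12.0 + 16.971*I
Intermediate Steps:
Y = 16 (Y = 2*8 = 16)
M(R) = R**2
D = 12 (D = 16 - 4 = 12)
a(p, x) = 12
sqrt(-41 - 247) + a(22, 8 + 5) = sqrt(-41 - 247) + 12 = sqrt(-288) + 12 = 12*I*sqrt(2) + 12 = 12 + 12*I*sqrt(2)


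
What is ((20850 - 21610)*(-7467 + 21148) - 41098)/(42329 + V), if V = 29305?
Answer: -5219329/35817 ≈ -145.72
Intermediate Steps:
((20850 - 21610)*(-7467 + 21148) - 41098)/(42329 + V) = ((20850 - 21610)*(-7467 + 21148) - 41098)/(42329 + 29305) = (-760*13681 - 41098)/71634 = (-10397560 - 41098)*(1/71634) = -10438658*1/71634 = -5219329/35817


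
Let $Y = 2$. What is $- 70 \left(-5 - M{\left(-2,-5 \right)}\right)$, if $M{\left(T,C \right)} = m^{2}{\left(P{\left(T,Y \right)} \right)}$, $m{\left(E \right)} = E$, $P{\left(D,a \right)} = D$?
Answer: $630$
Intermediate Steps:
$M{\left(T,C \right)} = T^{2}$
$- 70 \left(-5 - M{\left(-2,-5 \right)}\right) = - 70 \left(-5 - \left(-2\right)^{2}\right) = - 70 \left(-5 - 4\right) = \left(-70\right) \left(-9\right) = 630$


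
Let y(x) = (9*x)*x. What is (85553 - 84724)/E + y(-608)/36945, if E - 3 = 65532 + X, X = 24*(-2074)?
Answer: 5828938021/64690695 ≈ 90.105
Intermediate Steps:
X = -49776
y(x) = 9*x²
E = 15759 (E = 3 + (65532 - 49776) = 3 + 15756 = 15759)
(85553 - 84724)/E + y(-608)/36945 = (85553 - 84724)/15759 + (9*(-608)²)/36945 = 829*(1/15759) + (9*369664)*(1/36945) = 829/15759 + 3326976*(1/36945) = 829/15759 + 369664/4105 = 5828938021/64690695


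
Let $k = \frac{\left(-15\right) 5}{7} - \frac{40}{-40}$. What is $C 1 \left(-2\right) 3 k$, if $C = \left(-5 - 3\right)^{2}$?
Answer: $\frac{26112}{7} \approx 3730.3$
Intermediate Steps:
$C = 64$ ($C = \left(-8\right)^{2} = 64$)
$k = - \frac{68}{7}$ ($k = \left(-75\right) \frac{1}{7} - -1 = - \frac{75}{7} + 1 = - \frac{68}{7} \approx -9.7143$)
$C 1 \left(-2\right) 3 k = 64 \cdot 1 \left(-2\right) 3 \left(- \frac{68}{7}\right) = 64 \left(\left(-2\right) 3\right) \left(- \frac{68}{7}\right) = 64 \left(-6\right) \left(- \frac{68}{7}\right) = \left(-384\right) \left(- \frac{68}{7}\right) = \frac{26112}{7}$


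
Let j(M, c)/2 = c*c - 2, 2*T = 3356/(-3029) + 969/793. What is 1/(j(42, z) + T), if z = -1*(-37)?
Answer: 369538/1010337953 ≈ 0.00036576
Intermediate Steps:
z = 37
T = 21061/369538 (T = (3356/(-3029) + 969/793)/2 = (3356*(-1/3029) + 969*(1/793))/2 = (-3356/3029 + 969/793)/2 = (1/2)*(21061/184769) = 21061/369538 ≈ 0.056993)
j(M, c) = -4 + 2*c**2 (j(M, c) = 2*(c*c - 2) = 2*(c**2 - 2) = 2*(-2 + c**2) = -4 + 2*c**2)
1/(j(42, z) + T) = 1/((-4 + 2*37**2) + 21061/369538) = 1/((-4 + 2*1369) + 21061/369538) = 1/((-4 + 2738) + 21061/369538) = 1/(2734 + 21061/369538) = 1/(1010337953/369538) = 369538/1010337953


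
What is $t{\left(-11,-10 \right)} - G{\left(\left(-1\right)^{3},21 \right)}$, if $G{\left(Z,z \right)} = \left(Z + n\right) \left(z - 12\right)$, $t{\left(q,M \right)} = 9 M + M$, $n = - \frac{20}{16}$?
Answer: $- \frac{319}{4} \approx -79.75$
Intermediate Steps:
$n = - \frac{5}{4}$ ($n = \left(-20\right) \frac{1}{16} = - \frac{5}{4} \approx -1.25$)
$t{\left(q,M \right)} = 10 M$
$G{\left(Z,z \right)} = \left(-12 + z\right) \left(- \frac{5}{4} + Z\right)$ ($G{\left(Z,z \right)} = \left(Z - \frac{5}{4}\right) \left(z - 12\right) = \left(- \frac{5}{4} + Z\right) \left(-12 + z\right) = \left(-12 + z\right) \left(- \frac{5}{4} + Z\right)$)
$t{\left(-11,-10 \right)} - G{\left(\left(-1\right)^{3},21 \right)} = 10 \left(-10\right) - \left(15 - 12 \left(-1\right)^{3} - \frac{105}{4} + \left(-1\right)^{3} \cdot 21\right) = -100 - \left(15 - -12 - \frac{105}{4} - 21\right) = -100 - \left(15 + 12 - \frac{105}{4} - 21\right) = -100 - - \frac{81}{4} = -100 + \frac{81}{4} = - \frac{319}{4}$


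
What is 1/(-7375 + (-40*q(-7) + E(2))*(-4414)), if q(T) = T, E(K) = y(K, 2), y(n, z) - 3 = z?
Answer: 1/31295260 ≈ 3.1954e-8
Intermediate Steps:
y(n, z) = 3 + z
E(K) = 5 (E(K) = 3 + 2 = 5)
1/(-7375 + (-40*q(-7) + E(2))*(-4414)) = 1/((-7375 + (-40*(-7) + 5))*(-4414)) = -1/4414/(-7375 + (280 + 5)) = -1/4414/(-7375 + 285) = -1/4414/(-7090) = -1/7090*(-1/4414) = 1/31295260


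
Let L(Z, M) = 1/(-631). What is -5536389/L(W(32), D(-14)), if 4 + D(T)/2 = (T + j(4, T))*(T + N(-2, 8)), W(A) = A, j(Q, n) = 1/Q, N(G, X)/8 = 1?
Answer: 3493461459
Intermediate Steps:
N(G, X) = 8 (N(G, X) = 8*1 = 8)
D(T) = -8 + 2*(8 + T)*(¼ + T) (D(T) = -8 + 2*((T + 1/4)*(T + 8)) = -8 + 2*((T + ¼)*(8 + T)) = -8 + 2*((¼ + T)*(8 + T)) = -8 + 2*((8 + T)*(¼ + T)) = -8 + 2*(8 + T)*(¼ + T))
L(Z, M) = -1/631
-5536389/L(W(32), D(-14)) = -5536389/(-1/631) = -5536389*(-631) = 3493461459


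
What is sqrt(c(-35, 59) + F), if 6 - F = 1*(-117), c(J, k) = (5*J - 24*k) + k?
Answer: I*sqrt(1409) ≈ 37.537*I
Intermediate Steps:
c(J, k) = -23*k + 5*J (c(J, k) = (-24*k + 5*J) + k = -23*k + 5*J)
F = 123 (F = 6 - (-117) = 6 - 1*(-117) = 6 + 117 = 123)
sqrt(c(-35, 59) + F) = sqrt((-23*59 + 5*(-35)) + 123) = sqrt((-1357 - 175) + 123) = sqrt(-1532 + 123) = sqrt(-1409) = I*sqrt(1409)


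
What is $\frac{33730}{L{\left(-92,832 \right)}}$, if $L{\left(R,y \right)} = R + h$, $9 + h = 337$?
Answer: $\frac{16865}{118} \approx 142.92$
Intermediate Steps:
$h = 328$ ($h = -9 + 337 = 328$)
$L{\left(R,y \right)} = 328 + R$ ($L{\left(R,y \right)} = R + 328 = 328 + R$)
$\frac{33730}{L{\left(-92,832 \right)}} = \frac{33730}{328 - 92} = \frac{33730}{236} = 33730 \cdot \frac{1}{236} = \frac{16865}{118}$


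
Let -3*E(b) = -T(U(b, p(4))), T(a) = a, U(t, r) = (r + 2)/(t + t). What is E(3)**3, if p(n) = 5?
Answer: 343/5832 ≈ 0.058813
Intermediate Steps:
U(t, r) = (2 + r)/(2*t) (U(t, r) = (2 + r)/((2*t)) = (2 + r)*(1/(2*t)) = (2 + r)/(2*t))
E(b) = 7/(6*b) (E(b) = -(-1)*(2 + 5)/(2*b)/3 = -(-1)*(1/2)*7/b/3 = -(-1)*7/(2*b)/3 = -(-7)/(6*b) = 7/(6*b))
E(3)**3 = ((7/6)/3)**3 = ((7/6)*(1/3))**3 = (7/18)**3 = 343/5832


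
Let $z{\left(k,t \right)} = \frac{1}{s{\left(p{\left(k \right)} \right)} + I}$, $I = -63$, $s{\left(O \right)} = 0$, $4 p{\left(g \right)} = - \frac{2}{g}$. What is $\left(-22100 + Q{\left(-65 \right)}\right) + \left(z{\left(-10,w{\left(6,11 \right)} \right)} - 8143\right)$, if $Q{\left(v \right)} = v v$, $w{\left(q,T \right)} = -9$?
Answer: $- \frac{1639135}{63} \approx -26018.0$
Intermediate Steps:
$Q{\left(v \right)} = v^{2}$
$p{\left(g \right)} = - \frac{1}{2 g}$ ($p{\left(g \right)} = \frac{\left(-2\right) \frac{1}{g}}{4} = - \frac{1}{2 g}$)
$z{\left(k,t \right)} = - \frac{1}{63}$ ($z{\left(k,t \right)} = \frac{1}{0 - 63} = \frac{1}{-63} = - \frac{1}{63}$)
$\left(-22100 + Q{\left(-65 \right)}\right) + \left(z{\left(-10,w{\left(6,11 \right)} \right)} - 8143\right) = \left(-22100 + \left(-65\right)^{2}\right) - \frac{513010}{63} = \left(-22100 + 4225\right) - \frac{513010}{63} = -17875 - \frac{513010}{63} = - \frac{1639135}{63}$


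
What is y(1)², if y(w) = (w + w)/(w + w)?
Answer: 1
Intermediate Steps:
y(w) = 1 (y(w) = (2*w)/((2*w)) = (2*w)*(1/(2*w)) = 1)
y(1)² = 1² = 1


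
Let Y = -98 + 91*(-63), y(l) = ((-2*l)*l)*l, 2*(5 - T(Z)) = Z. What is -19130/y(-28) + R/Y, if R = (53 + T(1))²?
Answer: -374205/373184 ≈ -1.0027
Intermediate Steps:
T(Z) = 5 - Z/2
y(l) = -2*l³ (y(l) = (-2*l²)*l = -2*l³)
R = 13225/4 (R = (53 + (5 - ½*1))² = (53 + (5 - ½))² = (53 + 9/2)² = (115/2)² = 13225/4 ≈ 3306.3)
Y = -5831 (Y = -98 - 5733 = -5831)
-19130/y(-28) + R/Y = -19130/((-2*(-28)³)) + (13225/4)/(-5831) = -19130/((-2*(-21952))) + (13225/4)*(-1/5831) = -19130/43904 - 13225/23324 = -19130*1/43904 - 13225/23324 = -9565/21952 - 13225/23324 = -374205/373184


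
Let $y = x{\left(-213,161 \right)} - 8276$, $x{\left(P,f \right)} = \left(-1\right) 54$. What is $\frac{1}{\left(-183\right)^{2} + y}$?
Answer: $\frac{1}{25159} \approx 3.9747 \cdot 10^{-5}$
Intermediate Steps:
$x{\left(P,f \right)} = -54$
$y = -8330$ ($y = -54 - 8276 = -8330$)
$\frac{1}{\left(-183\right)^{2} + y} = \frac{1}{\left(-183\right)^{2} - 8330} = \frac{1}{33489 - 8330} = \frac{1}{25159}$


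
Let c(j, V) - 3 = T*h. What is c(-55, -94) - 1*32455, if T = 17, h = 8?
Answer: -32316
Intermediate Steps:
c(j, V) = 139 (c(j, V) = 3 + 17*8 = 3 + 136 = 139)
c(-55, -94) - 1*32455 = 139 - 1*32455 = 139 - 32455 = -32316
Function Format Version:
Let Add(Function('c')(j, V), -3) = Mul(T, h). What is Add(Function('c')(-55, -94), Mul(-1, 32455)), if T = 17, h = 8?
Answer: -32316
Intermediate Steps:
Function('c')(j, V) = 139 (Function('c')(j, V) = Add(3, Mul(17, 8)) = Add(3, 136) = 139)
Add(Function('c')(-55, -94), Mul(-1, 32455)) = Add(139, Mul(-1, 32455)) = Add(139, -32455) = -32316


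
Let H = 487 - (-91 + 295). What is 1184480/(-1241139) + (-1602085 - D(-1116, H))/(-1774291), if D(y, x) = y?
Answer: -114587139989/2202141757449 ≈ -0.052034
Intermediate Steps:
H = 283 (H = 487 - 1*204 = 487 - 204 = 283)
1184480/(-1241139) + (-1602085 - D(-1116, H))/(-1774291) = 1184480/(-1241139) + (-1602085 - 1*(-1116))/(-1774291) = 1184480*(-1/1241139) + (-1602085 + 1116)*(-1/1774291) = -1184480/1241139 - 1600969*(-1/1774291) = -1184480/1241139 + 1600969/1774291 = -114587139989/2202141757449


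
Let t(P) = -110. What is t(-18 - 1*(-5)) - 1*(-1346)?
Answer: 1236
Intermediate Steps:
t(-18 - 1*(-5)) - 1*(-1346) = -110 - 1*(-1346) = -110 + 1346 = 1236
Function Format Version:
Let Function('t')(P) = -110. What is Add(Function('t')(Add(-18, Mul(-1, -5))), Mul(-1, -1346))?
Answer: 1236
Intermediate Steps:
Add(Function('t')(Add(-18, Mul(-1, -5))), Mul(-1, -1346)) = Add(-110, Mul(-1, -1346)) = Add(-110, 1346) = 1236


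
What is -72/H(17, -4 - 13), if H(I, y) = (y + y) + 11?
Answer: 72/23 ≈ 3.1304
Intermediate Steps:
H(I, y) = 11 + 2*y (H(I, y) = 2*y + 11 = 11 + 2*y)
-72/H(17, -4 - 13) = -72/(11 + 2*(-4 - 13)) = -72/(11 + 2*(-17)) = -72/(11 - 34) = -72/(-23) = -72*(-1/23) = 72/23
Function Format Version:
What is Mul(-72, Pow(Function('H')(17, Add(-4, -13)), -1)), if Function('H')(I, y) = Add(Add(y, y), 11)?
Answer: Rational(72, 23) ≈ 3.1304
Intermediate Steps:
Function('H')(I, y) = Add(11, Mul(2, y)) (Function('H')(I, y) = Add(Mul(2, y), 11) = Add(11, Mul(2, y)))
Mul(-72, Pow(Function('H')(17, Add(-4, -13)), -1)) = Mul(-72, Pow(Add(11, Mul(2, Add(-4, -13))), -1)) = Mul(-72, Pow(Add(11, Mul(2, -17)), -1)) = Mul(-72, Pow(Add(11, -34), -1)) = Mul(-72, Pow(-23, -1)) = Mul(-72, Rational(-1, 23)) = Rational(72, 23)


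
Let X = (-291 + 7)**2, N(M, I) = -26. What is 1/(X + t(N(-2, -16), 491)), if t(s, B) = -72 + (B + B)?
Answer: 1/81566 ≈ 1.2260e-5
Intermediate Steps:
t(s, B) = -72 + 2*B
X = 80656 (X = (-284)**2 = 80656)
1/(X + t(N(-2, -16), 491)) = 1/(80656 + (-72 + 2*491)) = 1/(80656 + (-72 + 982)) = 1/(80656 + 910) = 1/81566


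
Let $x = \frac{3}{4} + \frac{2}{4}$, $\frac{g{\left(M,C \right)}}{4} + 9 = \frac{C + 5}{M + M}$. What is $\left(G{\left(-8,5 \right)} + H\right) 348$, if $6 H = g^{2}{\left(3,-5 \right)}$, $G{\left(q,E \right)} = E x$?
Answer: $77343$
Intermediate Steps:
$g{\left(M,C \right)} = -36 + \frac{2 \left(5 + C\right)}{M}$ ($g{\left(M,C \right)} = -36 + 4 \frac{C + 5}{M + M} = -36 + 4 \frac{5 + C}{2 M} = -36 + \frac{2 \left(5 + C\right)}{M}$)
$x = \frac{5}{4}$ ($x = 3 \cdot \frac{1}{4} + 2 \cdot \frac{1}{4} = \frac{3}{4} + \frac{1}{2} = \frac{5}{4} \approx 1.25$)
$G{\left(q,E \right)} = \frac{5 E}{4}$ ($G{\left(q,E \right)} = E \frac{5}{4} = \frac{5 E}{4}$)
$H = 216$ ($H = \frac{\left(\frac{2 \left(5 - 5 - 54\right)}{3}\right)^{2}}{6} = \frac{\left(2 \cdot \frac{1}{3} \left(5 - 5 - 54\right)\right)^{2}}{6} = \frac{\left(2 \cdot \frac{1}{3} \left(-54\right)\right)^{2}}{6} = \frac{\left(-36\right)^{2}}{6} = \frac{1}{6} \cdot 1296 = 216$)
$\left(G{\left(-8,5 \right)} + H\right) 348 = \left(\frac{5}{4} \cdot 5 + 216\right) 348 = \left(\frac{25}{4} + 216\right) 348 = \frac{889}{4} \cdot 348 = 77343$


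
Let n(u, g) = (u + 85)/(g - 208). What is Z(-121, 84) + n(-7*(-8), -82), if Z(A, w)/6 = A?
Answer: -210681/290 ≈ -726.49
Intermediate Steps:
n(u, g) = (85 + u)/(-208 + g)
Z(A, w) = 6*A
Z(-121, 84) + n(-7*(-8), -82) = 6*(-121) + (85 - 7*(-8))/(-208 - 82) = -726 + (85 + 56)/(-290) = -726 - 1/290*141 = -726 - 141/290 = -210681/290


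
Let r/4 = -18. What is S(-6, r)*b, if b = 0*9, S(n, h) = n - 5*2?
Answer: 0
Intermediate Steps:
r = -72 (r = 4*(-18) = -72)
S(n, h) = -10 + n (S(n, h) = n - 10 = -10 + n)
b = 0
S(-6, r)*b = (-10 - 6)*0 = -16*0 = 0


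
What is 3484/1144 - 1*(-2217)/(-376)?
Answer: -11791/4136 ≈ -2.8508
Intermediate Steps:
3484/1144 - 1*(-2217)/(-376) = 3484*(1/1144) + 2217*(-1/376) = 67/22 - 2217/376 = -11791/4136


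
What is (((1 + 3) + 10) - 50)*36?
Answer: -1296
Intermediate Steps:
(((1 + 3) + 10) - 50)*36 = ((4 + 10) - 50)*36 = (14 - 50)*36 = -36*36 = -1296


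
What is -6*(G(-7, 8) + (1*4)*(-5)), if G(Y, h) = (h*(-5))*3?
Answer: 840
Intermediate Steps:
G(Y, h) = -15*h (G(Y, h) = -5*h*3 = -15*h)
-6*(G(-7, 8) + (1*4)*(-5)) = -6*(-15*8 + (1*4)*(-5)) = -6*(-120 + 4*(-5)) = -6*(-120 - 20) = -6*(-140) = 840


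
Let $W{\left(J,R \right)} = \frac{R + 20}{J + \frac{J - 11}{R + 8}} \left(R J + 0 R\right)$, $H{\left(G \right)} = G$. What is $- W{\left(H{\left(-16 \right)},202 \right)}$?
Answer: $- \frac{50225280}{1129} \approx -44487.0$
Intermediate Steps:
$W{\left(J,R \right)} = \frac{J R \left(20 + R\right)}{J + \frac{-11 + J}{8 + R}}$ ($W{\left(J,R \right)} = \frac{20 + R}{J + \frac{-11 + J}{8 + R}} \left(J R + 0\right) = \frac{20 + R}{J + \frac{-11 + J}{8 + R}} J R = \frac{J R \left(20 + R\right)}{J + \frac{-11 + J}{8 + R}}$)
$- W{\left(H{\left(-16 \right)},202 \right)} = - \frac{\left(-16\right) 202 \left(160 + 202^{2} + 28 \cdot 202\right)}{-11 + 9 \left(-16\right) - 3232} = - \frac{\left(-16\right) 202 \left(160 + 40804 + 5656\right)}{-11 - 144 - 3232} = - \frac{\left(-16\right) 202 \cdot 46620}{-3387} = - \frac{\left(-16\right) 202 \left(-1\right) 46620}{3387} = \left(-1\right) \frac{50225280}{1129} = - \frac{50225280}{1129}$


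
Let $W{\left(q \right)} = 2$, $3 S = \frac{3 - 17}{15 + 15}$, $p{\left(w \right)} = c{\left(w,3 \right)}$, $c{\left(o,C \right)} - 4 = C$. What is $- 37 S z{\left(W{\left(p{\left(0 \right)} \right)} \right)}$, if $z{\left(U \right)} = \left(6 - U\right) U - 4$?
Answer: $\frac{1036}{45} \approx 23.022$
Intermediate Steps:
$c{\left(o,C \right)} = 4 + C$
$p{\left(w \right)} = 7$ ($p{\left(w \right)} = 4 + 3 = 7$)
$S = - \frac{7}{45}$ ($S = \frac{\left(3 - 17\right) \frac{1}{15 + 15}}{3} = \frac{\left(-14\right) \frac{1}{30}}{3} = \frac{1}{3} \left(- \frac{7}{15}\right) = - \frac{7}{45} \approx -0.15556$)
$z{\left(U \right)} = -4 + U \left(6 - U\right)$ ($z{\left(U \right)} = U \left(6 - U\right) - 4 = -4 + U \left(6 - U\right)$)
$- 37 S z{\left(W{\left(p{\left(0 \right)} \right)} \right)} = \left(-37\right) \left(- \frac{7}{45}\right) \left(-4 - 2^{2} + 6 \cdot 2\right) = \frac{259 \left(-4 - 4 + 12\right)}{45} = \frac{259}{45} \cdot 4 = \frac{1036}{45}$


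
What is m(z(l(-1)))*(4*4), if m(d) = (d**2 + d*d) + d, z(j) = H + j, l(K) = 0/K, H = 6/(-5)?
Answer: 672/25 ≈ 26.880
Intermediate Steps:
H = -6/5 (H = 6*(-1/5) = -6/5 ≈ -1.2000)
l(K) = 0
z(j) = -6/5 + j
m(d) = d + 2*d**2 (m(d) = (d**2 + d**2) + d = 2*d**2 + d = d + 2*d**2)
m(z(l(-1)))*(4*4) = ((-6/5 + 0)*(1 + 2*(-6/5 + 0)))*(4*4) = -6*(1 + 2*(-6/5))/5*16 = -6*(1 - 12/5)/5*16 = -6/5*(-7/5)*16 = (42/25)*16 = 672/25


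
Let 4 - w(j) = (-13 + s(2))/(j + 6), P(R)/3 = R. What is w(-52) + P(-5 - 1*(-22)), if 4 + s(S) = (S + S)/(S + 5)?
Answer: 765/14 ≈ 54.643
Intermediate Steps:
s(S) = -4 + 2*S/(5 + S) (s(S) = -4 + (S + S)/(S + 5) = -4 + (2*S)/(5 + S) = -4 + 2*S/(5 + S))
P(R) = 3*R
w(j) = 4 + 115/(7*(6 + j)) (w(j) = 4 - (-13 + 2*(-10 - 1*2)/(5 + 2))/(j + 6) = 4 - (-13 + 2*(-10 - 2)/7)/(6 + j) = 4 - (-13 + 2*(⅐)*(-12))/(6 + j) = 4 - (-13 - 24/7)/(6 + j) = 4 - (-115)/(7*(6 + j)) = 4 + 115/(7*(6 + j)))
w(-52) + P(-5 - 1*(-22)) = (283 + 28*(-52))/(7*(6 - 52)) + 3*(-5 - 1*(-22)) = (⅐)*(283 - 1456)/(-46) + 3*(-5 + 22) = (⅐)*(-1/46)*(-1173) + 3*17 = 51/14 + 51 = 765/14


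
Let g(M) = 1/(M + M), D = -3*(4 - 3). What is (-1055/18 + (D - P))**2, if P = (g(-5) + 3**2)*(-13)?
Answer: 5924356/2025 ≈ 2925.6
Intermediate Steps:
D = -3 (D = -3*1 = -3)
g(M) = 1/(2*M)
P = -1157/10 (P = ((1/2)/(-5) + 3**2)*(-13) = ((1/2)*(-1/5) + 9)*(-13) = (-1/10 + 9)*(-13) = (89/10)*(-13) = -1157/10 ≈ -115.70)
(-1055/18 + (D - P))**2 = (-1055/18 + (-3 - 1*(-1157/10)))**2 = (-1055*1/18 + (-3 + 1157/10))**2 = (-1055/18 + 1127/10)**2 = (2434/45)**2 = 5924356/2025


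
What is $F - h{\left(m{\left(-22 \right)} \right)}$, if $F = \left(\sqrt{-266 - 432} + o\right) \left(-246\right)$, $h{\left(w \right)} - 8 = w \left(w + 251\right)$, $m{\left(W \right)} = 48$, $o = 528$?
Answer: $-144248 - 246 i \sqrt{698} \approx -1.4425 \cdot 10^{5} - 6499.2 i$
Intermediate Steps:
$h{\left(w \right)} = 8 + w \left(251 + w\right)$ ($h{\left(w \right)} = 8 + w \left(w + 251\right) = 8 + w \left(251 + w\right)$)
$F = -129888 - 246 i \sqrt{698}$ ($F = \left(\sqrt{-266 - 432} + 528\right) \left(-246\right) = \left(\sqrt{-698} + 528\right) \left(-246\right) = \left(i \sqrt{698} + 528\right) \left(-246\right) = \left(528 + i \sqrt{698}\right) \left(-246\right) = -129888 - 246 i \sqrt{698} \approx -1.2989 \cdot 10^{5} - 6499.2 i$)
$F - h{\left(m{\left(-22 \right)} \right)} = \left(-129888 - 246 i \sqrt{698}\right) - \left(8 + 48^{2} + 251 \cdot 48\right) = \left(-129888 - 246 i \sqrt{698}\right) - \left(8 + 2304 + 12048\right) = \left(-129888 - 246 i \sqrt{698}\right) - 14360 = -144248 - 246 i \sqrt{698}$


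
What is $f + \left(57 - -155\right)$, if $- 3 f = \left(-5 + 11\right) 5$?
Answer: $202$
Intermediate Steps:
$f = -10$ ($f = - \frac{\left(-5 + 11\right) 5}{3} = - \frac{6 \cdot 5}{3} = \left(- \frac{1}{3}\right) 30 = -10$)
$f + \left(57 - -155\right) = -10 + \left(57 - -155\right) = -10 + \left(57 + 155\right) = -10 + 212 = 202$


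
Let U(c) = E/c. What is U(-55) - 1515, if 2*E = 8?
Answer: -83329/55 ≈ -1515.1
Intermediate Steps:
E = 4 (E = (½)*8 = 4)
U(c) = 4/c
U(-55) - 1515 = 4/(-55) - 1515 = 4*(-1/55) - 1515 = -4/55 - 1515 = -83329/55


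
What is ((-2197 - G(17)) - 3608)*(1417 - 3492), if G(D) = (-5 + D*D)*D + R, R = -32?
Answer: 21997075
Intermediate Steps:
G(D) = -32 + D*(-5 + D²) (G(D) = (-5 + D*D)*D - 32 = (-5 + D²)*D - 32 = D*(-5 + D²) - 32 = -32 + D*(-5 + D²))
((-2197 - G(17)) - 3608)*(1417 - 3492) = ((-2197 - (-32 + 17³ - 5*17)) - 3608)*(1417 - 3492) = ((-2197 - (-32 + 4913 - 85)) - 3608)*(-2075) = ((-2197 - 1*4796) - 3608)*(-2075) = ((-2197 - 4796) - 3608)*(-2075) = (-6993 - 3608)*(-2075) = -10601*(-2075) = 21997075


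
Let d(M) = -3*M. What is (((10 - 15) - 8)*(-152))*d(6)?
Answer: -35568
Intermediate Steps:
(((10 - 15) - 8)*(-152))*d(6) = (((10 - 15) - 8)*(-152))*(-3*6) = ((-5 - 8)*(-152))*(-18) = -13*(-152)*(-18) = 1976*(-18) = -35568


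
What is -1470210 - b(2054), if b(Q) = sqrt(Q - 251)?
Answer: -1470210 - sqrt(1803) ≈ -1.4703e+6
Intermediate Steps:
b(Q) = sqrt(-251 + Q)
-1470210 - b(2054) = -1470210 - sqrt(-251 + 2054) = -1470210 - sqrt(1803)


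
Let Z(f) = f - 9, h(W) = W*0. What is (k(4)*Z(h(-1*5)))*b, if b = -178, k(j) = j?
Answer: 6408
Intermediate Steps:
h(W) = 0
Z(f) = -9 + f
(k(4)*Z(h(-1*5)))*b = (4*(-9 + 0))*(-178) = (4*(-9))*(-178) = -36*(-178) = 6408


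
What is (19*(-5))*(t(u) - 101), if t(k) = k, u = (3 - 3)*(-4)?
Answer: 9595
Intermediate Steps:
u = 0 (u = 0*(-4) = 0)
(19*(-5))*(t(u) - 101) = (19*(-5))*(0 - 101) = -95*(-101) = 9595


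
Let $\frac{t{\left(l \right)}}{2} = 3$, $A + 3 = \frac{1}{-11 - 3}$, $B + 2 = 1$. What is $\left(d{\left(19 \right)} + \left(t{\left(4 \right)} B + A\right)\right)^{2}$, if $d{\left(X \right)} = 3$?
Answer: $\frac{7225}{196} \approx 36.862$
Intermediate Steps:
$B = -1$ ($B = -2 + 1 = -1$)
$A = - \frac{43}{14}$ ($A = -3 + \frac{1}{-11 - 3} = -3 + \frac{1}{-14} = -3 - \frac{1}{14} = - \frac{43}{14} \approx -3.0714$)
$t{\left(l \right)} = 6$ ($t{\left(l \right)} = 2 \cdot 3 = 6$)
$\left(d{\left(19 \right)} + \left(t{\left(4 \right)} B + A\right)\right)^{2} = \left(3 + \left(6 \left(-1\right) - \frac{43}{14}\right)\right)^{2} = \left(3 - \frac{127}{14}\right)^{2} = \left(- \frac{85}{14}\right)^{2} = \frac{7225}{196}$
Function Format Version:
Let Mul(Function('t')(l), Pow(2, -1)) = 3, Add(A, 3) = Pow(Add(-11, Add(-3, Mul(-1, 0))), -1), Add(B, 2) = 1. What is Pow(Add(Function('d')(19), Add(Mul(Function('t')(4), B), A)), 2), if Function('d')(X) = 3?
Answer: Rational(7225, 196) ≈ 36.862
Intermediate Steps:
B = -1 (B = Add(-2, 1) = -1)
A = Rational(-43, 14) (A = Add(-3, Pow(Add(-11, Add(-3, Mul(-1, 0))), -1)) = Add(-3, Pow(Add(-11, Add(-3, 0)), -1)) = Add(-3, Pow(Add(-11, -3), -1)) = Add(-3, Pow(-14, -1)) = Add(-3, Rational(-1, 14)) = Rational(-43, 14) ≈ -3.0714)
Function('t')(l) = 6 (Function('t')(l) = Mul(2, 3) = 6)
Pow(Add(Function('d')(19), Add(Mul(Function('t')(4), B), A)), 2) = Pow(Add(3, Add(Mul(6, -1), Rational(-43, 14))), 2) = Pow(Add(3, Add(-6, Rational(-43, 14))), 2) = Pow(Add(3, Rational(-127, 14)), 2) = Pow(Rational(-85, 14), 2) = Rational(7225, 196)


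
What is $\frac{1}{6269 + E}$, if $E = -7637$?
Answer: $- \frac{1}{1368} \approx -0.00073099$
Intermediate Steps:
$\frac{1}{6269 + E} = \frac{1}{6269 - 7637} = \frac{1}{-1368} = - \frac{1}{1368}$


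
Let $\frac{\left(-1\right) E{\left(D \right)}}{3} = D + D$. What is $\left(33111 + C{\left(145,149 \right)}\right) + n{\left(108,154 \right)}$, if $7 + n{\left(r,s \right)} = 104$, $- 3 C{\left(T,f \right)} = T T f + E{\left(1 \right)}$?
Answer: $- \frac{3033095}{3} \approx -1.011 \cdot 10^{6}$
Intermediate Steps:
$E{\left(D \right)} = - 6 D$ ($E{\left(D \right)} = - 3 \left(D + D\right) = - 3 \cdot 2 D = - 6 D$)
$C{\left(T,f \right)} = 2 - \frac{f T^{2}}{3}$ ($C{\left(T,f \right)} = - \frac{T T f - 6}{3} = - \frac{T^{2} f - 6}{3} = - \frac{f T^{2} - 6}{3} = - \frac{-6 + f T^{2}}{3} = 2 - \frac{f T^{2}}{3}$)
$n{\left(r,s \right)} = 97$ ($n{\left(r,s \right)} = -7 + 104 = 97$)
$\left(33111 + C{\left(145,149 \right)}\right) + n{\left(108,154 \right)} = \left(33111 + \left(2 - \frac{149 \cdot 145^{2}}{3}\right)\right) + 97 = \left(33111 + \left(2 - \frac{149}{3} \cdot 21025\right)\right) + 97 = \left(33111 + \left(2 - \frac{3132725}{3}\right)\right) + 97 = \left(33111 - \frac{3132719}{3}\right) + 97 = - \frac{3033386}{3} + 97 = - \frac{3033095}{3}$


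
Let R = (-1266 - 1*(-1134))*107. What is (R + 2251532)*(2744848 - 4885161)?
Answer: -4788753428704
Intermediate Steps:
R = -14124 (R = (-1266 + 1134)*107 = -132*107 = -14124)
(R + 2251532)*(2744848 - 4885161) = (-14124 + 2251532)*(2744848 - 4885161) = 2237408*(-2140313) = -4788753428704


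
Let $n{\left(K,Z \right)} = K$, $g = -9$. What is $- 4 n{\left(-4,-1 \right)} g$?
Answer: $-144$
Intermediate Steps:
$- 4 n{\left(-4,-1 \right)} g = \left(-4\right) \left(-4\right) \left(-9\right) = 16 \left(-9\right) = -144$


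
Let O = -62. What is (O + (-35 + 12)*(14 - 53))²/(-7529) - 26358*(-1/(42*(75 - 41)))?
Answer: -132864653/1791902 ≈ -74.147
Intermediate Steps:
(O + (-35 + 12)*(14 - 53))²/(-7529) - 26358*(-1/(42*(75 - 41))) = (-62 + (-35 + 12)*(14 - 53))²/(-7529) - 26358*(-1/(42*(75 - 41))) = (-62 - 23*(-39))²*(-1/7529) - 26358/(34*(-42)) = (-62 + 897)²*(-1/7529) - 26358/(-1428) = 835²*(-1/7529) - 26358*(-1/1428) = 697225*(-1/7529) + 4393/238 = -697225/7529 + 4393/238 = -132864653/1791902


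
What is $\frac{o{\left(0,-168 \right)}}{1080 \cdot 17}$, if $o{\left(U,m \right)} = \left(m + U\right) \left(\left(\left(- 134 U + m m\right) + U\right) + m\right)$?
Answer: $- \frac{65464}{255} \approx -256.72$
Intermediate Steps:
$o{\left(U,m \right)} = \left(U + m\right) \left(m + m^{2} - 133 U\right)$ ($o{\left(U,m \right)} = \left(U + m\right) \left(\left(\left(- 134 U + m^{2}\right) + U\right) + m\right) = \left(U + m\right) \left(\left(\left(m^{2} - 134 U\right) + U\right) + m\right) = \left(U + m\right) \left(\left(m^{2} - 133 U\right) + m\right) = \left(U + m\right) \left(m + m^{2} - 133 U\right)$)
$\frac{o{\left(0,-168 \right)}}{1080 \cdot 17} = \frac{\left(-168\right)^{2} + \left(-168\right)^{3} - 133 \cdot 0^{2} + 0 \left(-168\right)^{2} - 0 \left(-168\right)}{1080 \cdot 17} = \frac{28224 - 4741632 - 0 + 0 \cdot 28224 + 0}{18360} = \left(28224 - 4741632 + 0 + 0 + 0\right) \frac{1}{18360} = \left(-4713408\right) \frac{1}{18360} = - \frac{65464}{255}$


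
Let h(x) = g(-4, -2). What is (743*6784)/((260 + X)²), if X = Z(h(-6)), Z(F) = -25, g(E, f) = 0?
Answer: 5040512/55225 ≈ 91.272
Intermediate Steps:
h(x) = 0
X = -25
(743*6784)/((260 + X)²) = (743*6784)/((260 - 25)²) = 5040512/(235²) = 5040512/55225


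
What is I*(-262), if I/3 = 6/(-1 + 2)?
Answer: -4716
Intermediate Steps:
I = 18 (I = 3*(6/(-1 + 2)) = 3*(6/1) = 3*(6*1) = 3*6 = 18)
I*(-262) = 18*(-262) = -4716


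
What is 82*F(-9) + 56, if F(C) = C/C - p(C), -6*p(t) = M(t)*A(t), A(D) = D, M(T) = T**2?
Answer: -9825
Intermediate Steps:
p(t) = -t**3/6 (p(t) = -t**2*t/6 = -t**3/6)
F(C) = 1 + C**3/6 (F(C) = C/C - (-1)*C**3/6 = 1 + C**3/6)
82*F(-9) + 56 = 82*(1 + (1/6)*(-9)**3) + 56 = 82*(1 + (1/6)*(-729)) + 56 = 82*(1 - 243/2) + 56 = 82*(-241/2) + 56 = -9881 + 56 = -9825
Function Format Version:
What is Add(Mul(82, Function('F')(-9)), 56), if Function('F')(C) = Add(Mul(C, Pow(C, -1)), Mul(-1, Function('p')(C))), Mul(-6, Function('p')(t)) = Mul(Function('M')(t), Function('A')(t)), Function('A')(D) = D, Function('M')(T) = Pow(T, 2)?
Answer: -9825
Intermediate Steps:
Function('p')(t) = Mul(Rational(-1, 6), Pow(t, 3)) (Function('p')(t) = Mul(Rational(-1, 6), Mul(Pow(t, 2), t)) = Mul(Rational(-1, 6), Pow(t, 3)))
Function('F')(C) = Add(1, Mul(Rational(1, 6), Pow(C, 3))) (Function('F')(C) = Add(Mul(C, Pow(C, -1)), Mul(-1, Mul(Rational(-1, 6), Pow(C, 3)))) = Add(1, Mul(Rational(1, 6), Pow(C, 3))))
Add(Mul(82, Function('F')(-9)), 56) = Add(Mul(82, Add(1, Mul(Rational(1, 6), Pow(-9, 3)))), 56) = Add(Mul(82, Add(1, Mul(Rational(1, 6), -729))), 56) = Add(Mul(82, Add(1, Rational(-243, 2))), 56) = Add(Mul(82, Rational(-241, 2)), 56) = Add(-9881, 56) = -9825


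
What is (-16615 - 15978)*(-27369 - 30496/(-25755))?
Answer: 22973440020707/25755 ≈ 8.9200e+8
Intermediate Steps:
(-16615 - 15978)*(-27369 - 30496/(-25755)) = -32593*(-27369 - 30496*(-1/25755)) = -32593*(-27369 + 30496/25755) = -32593*(-704858099/25755) = 22973440020707/25755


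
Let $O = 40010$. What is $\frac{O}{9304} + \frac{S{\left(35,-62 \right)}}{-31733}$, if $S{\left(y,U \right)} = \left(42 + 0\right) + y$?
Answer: $\frac{634460461}{147621916} \approx 4.2979$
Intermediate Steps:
$S{\left(y,U \right)} = 42 + y$
$\frac{O}{9304} + \frac{S{\left(35,-62 \right)}}{-31733} = \frac{40010}{9304} + \frac{42 + 35}{-31733} = 40010 \cdot \frac{1}{9304} + 77 \left(- \frac{1}{31733}\right) = \frac{20005}{4652} - \frac{77}{31733} = \frac{634460461}{147621916}$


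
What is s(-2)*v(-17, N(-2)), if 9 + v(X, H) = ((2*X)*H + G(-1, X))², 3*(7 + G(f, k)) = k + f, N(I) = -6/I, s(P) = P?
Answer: -26432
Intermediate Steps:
G(f, k) = -7 + f/3 + k/3 (G(f, k) = -7 + (k + f)/3 = -7 + (f + k)/3 = -7 + (f/3 + k/3) = -7 + f/3 + k/3)
v(X, H) = -9 + (-22/3 + X/3 + 2*H*X)² (v(X, H) = -9 + ((2*X)*H + (-7 + (⅓)*(-1) + X/3))² = -9 + (2*H*X + (-7 - ⅓ + X/3))² = -9 + (2*H*X + (-22/3 + X/3))² = -9 + (-22/3 + X/3 + 2*H*X)²)
s(-2)*v(-17, N(-2)) = -2*(-9 + (-22 - 17 + 6*(-6/(-2))*(-17))²/9) = -2*(-9 + (-22 - 17 + 6*(-6*(-½))*(-17))²/9) = -2*(-9 + (-22 - 17 + 6*3*(-17))²/9) = -2*(-9 + (-22 - 17 - 306)²/9) = -2*(-9 + (⅑)*(-345)²) = -2*(-9 + (⅑)*119025) = -2*(-9 + 13225) = -2*13216 = -26432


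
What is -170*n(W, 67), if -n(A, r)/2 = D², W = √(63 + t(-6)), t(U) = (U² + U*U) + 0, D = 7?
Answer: 16660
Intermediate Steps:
t(U) = 2*U² (t(U) = (U² + U²) + 0 = 2*U² + 0 = 2*U²)
W = 3*√15 (W = √(63 + 2*(-6)²) = √(63 + 2*36) = √(63 + 72) = √135 = 3*√15 ≈ 11.619)
n(A, r) = -98 (n(A, r) = -2*7² = -2*49 = -98)
-170*n(W, 67) = -170*(-98) = 16660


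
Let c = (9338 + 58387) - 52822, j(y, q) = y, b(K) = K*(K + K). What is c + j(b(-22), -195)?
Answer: 15871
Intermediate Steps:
b(K) = 2*K² (b(K) = K*(2*K) = 2*K²)
c = 14903 (c = 67725 - 52822 = 14903)
c + j(b(-22), -195) = 14903 + 2*(-22)² = 14903 + 2*484 = 14903 + 968 = 15871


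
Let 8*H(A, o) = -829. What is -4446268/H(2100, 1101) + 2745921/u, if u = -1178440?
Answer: 41915004126851/976926760 ≈ 42905.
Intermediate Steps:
H(A, o) = -829/8 (H(A, o) = (1/8)*(-829) = -829/8)
-4446268/H(2100, 1101) + 2745921/u = -4446268/(-829/8) + 2745921/(-1178440) = -4446268*(-8/829) + 2745921*(-1/1178440) = 35570144/829 - 2745921/1178440 = 41915004126851/976926760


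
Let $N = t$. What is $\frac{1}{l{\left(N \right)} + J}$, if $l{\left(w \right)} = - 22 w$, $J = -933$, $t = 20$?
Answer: $- \frac{1}{1373} \approx -0.00072833$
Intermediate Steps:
$N = 20$
$\frac{1}{l{\left(N \right)} + J} = \frac{1}{\left(-22\right) 20 - 933} = \frac{1}{-440 - 933} = \frac{1}{-1373} = - \frac{1}{1373}$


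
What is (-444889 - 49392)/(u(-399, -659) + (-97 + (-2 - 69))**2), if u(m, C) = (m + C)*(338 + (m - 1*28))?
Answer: -494281/122386 ≈ -4.0387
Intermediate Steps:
u(m, C) = (310 + m)*(C + m) (u(m, C) = (C + m)*(338 + (m - 28)) = (C + m)*(338 + (-28 + m)) = (C + m)*(310 + m) = (310 + m)*(C + m))
(-444889 - 49392)/(u(-399, -659) + (-97 + (-2 - 69))**2) = (-444889 - 49392)/(((-399)**2 + 310*(-659) + 310*(-399) - 659*(-399)) + (-97 + (-2 - 69))**2) = -494281/((159201 - 204290 - 123690 + 262941) + (-97 - 71)**2) = -494281/(94162 + (-168)**2) = -494281/(94162 + 28224) = -494281/122386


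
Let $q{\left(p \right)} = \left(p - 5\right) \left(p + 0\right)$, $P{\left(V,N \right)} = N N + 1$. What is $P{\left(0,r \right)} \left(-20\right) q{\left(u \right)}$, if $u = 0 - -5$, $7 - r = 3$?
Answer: $0$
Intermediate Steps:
$r = 4$ ($r = 7 - 3 = 4$)
$u = 5$ ($u = 0 + 5 = 5$)
$P{\left(V,N \right)} = 1 + N^{2}$ ($P{\left(V,N \right)} = N^{2} + 1 = 1 + N^{2}$)
$q{\left(p \right)} = p \left(-5 + p\right)$ ($q{\left(p \right)} = \left(-5 + p\right) p = p \left(-5 + p\right)$)
$P{\left(0,r \right)} \left(-20\right) q{\left(u \right)} = \left(1 + 4^{2}\right) \left(-20\right) 5 \left(-5 + 5\right) = \left(1 + 16\right) \left(-20\right) 5 \cdot 0 = 17 \left(-20\right) 0 = \left(-340\right) 0 = 0$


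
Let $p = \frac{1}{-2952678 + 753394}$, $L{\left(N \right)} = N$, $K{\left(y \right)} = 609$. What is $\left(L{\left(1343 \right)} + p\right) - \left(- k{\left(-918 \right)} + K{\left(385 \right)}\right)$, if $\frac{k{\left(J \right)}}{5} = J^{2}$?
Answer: $\frac{9268561322535}{2199284} \approx 4.2144 \cdot 10^{6}$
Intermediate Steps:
$p = - \frac{1}{2199284}$ ($p = \frac{1}{-2199284} = - \frac{1}{2199284} \approx -4.5469 \cdot 10^{-7}$)
$k{\left(J \right)} = 5 J^{2}$
$\left(L{\left(1343 \right)} + p\right) - \left(- k{\left(-918 \right)} + K{\left(385 \right)}\right) = \left(1343 - \frac{1}{2199284}\right) + \left(5 \left(-918\right)^{2} - 609\right) = \frac{2953638411}{2199284} + \left(5 \cdot 842724 - 609\right) = \frac{2953638411}{2199284} + \left(4213620 - 609\right) = \frac{2953638411}{2199284} + 4213011 = \frac{9268561322535}{2199284}$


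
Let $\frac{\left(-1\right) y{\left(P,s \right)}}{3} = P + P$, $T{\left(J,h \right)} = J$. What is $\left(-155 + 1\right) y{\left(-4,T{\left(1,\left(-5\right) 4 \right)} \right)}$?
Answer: $-3696$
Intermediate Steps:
$y{\left(P,s \right)} = - 6 P$ ($y{\left(P,s \right)} = - 3 \left(P + P\right) = - 3 \cdot 2 P = - 6 P$)
$\left(-155 + 1\right) y{\left(-4,T{\left(1,\left(-5\right) 4 \right)} \right)} = \left(-155 + 1\right) \left(\left(-6\right) \left(-4\right)\right) = \left(-154\right) 24 = -3696$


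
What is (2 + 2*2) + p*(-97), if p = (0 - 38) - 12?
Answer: 4856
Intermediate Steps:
p = -50 (p = -38 - 12 = -50)
(2 + 2*2) + p*(-97) = (2 + 2*2) - 50*(-97) = (2 + 4) + 4850 = 6 + 4850 = 4856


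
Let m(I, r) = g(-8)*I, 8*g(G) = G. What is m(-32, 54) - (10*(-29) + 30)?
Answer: 292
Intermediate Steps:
g(G) = G/8
m(I, r) = -I (m(I, r) = ((⅛)*(-8))*I = -I)
m(-32, 54) - (10*(-29) + 30) = -1*(-32) - (10*(-29) + 30) = 32 - (-290 + 30) = 32 - 1*(-260) = 32 + 260 = 292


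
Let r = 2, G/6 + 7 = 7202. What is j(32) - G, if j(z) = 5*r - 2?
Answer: -43162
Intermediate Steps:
G = 43170 (G = -42 + 6*7202 = -42 + 43212 = 43170)
j(z) = 8 (j(z) = 5*2 - 2 = 10 - 2 = 8)
j(32) - G = 8 - 1*43170 = 8 - 43170 = -43162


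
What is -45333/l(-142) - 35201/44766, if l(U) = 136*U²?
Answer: -49280610091/61380990432 ≈ -0.80286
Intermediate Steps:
-45333/l(-142) - 35201/44766 = -45333/(136*(-142)²) - 35201/44766 = -45333/(136*20164) - 35201*1/44766 = -45333/2742304 - 35201/44766 = -49280610091/61380990432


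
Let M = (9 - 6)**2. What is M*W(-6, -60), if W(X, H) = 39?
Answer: 351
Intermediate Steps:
M = 9 (M = 3**2 = 9)
M*W(-6, -60) = 9*39 = 351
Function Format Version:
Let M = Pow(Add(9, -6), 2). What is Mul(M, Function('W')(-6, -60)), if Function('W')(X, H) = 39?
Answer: 351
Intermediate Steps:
M = 9 (M = Pow(3, 2) = 9)
Mul(M, Function('W')(-6, -60)) = Mul(9, 39) = 351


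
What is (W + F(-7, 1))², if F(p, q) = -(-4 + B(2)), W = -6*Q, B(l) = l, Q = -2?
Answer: 196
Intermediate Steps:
W = 12 (W = -6*(-2) = 12)
F(p, q) = 2 (F(p, q) = -(-4 + 2) = -1*(-2) = 2)
(W + F(-7, 1))² = (12 + 2)² = 14² = 196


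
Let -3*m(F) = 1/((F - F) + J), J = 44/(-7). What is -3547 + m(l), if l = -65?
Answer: -468197/132 ≈ -3546.9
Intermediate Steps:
J = -44/7 (J = 44*(-⅐) = -44/7 ≈ -6.2857)
m(F) = 7/132 (m(F) = -1/(3*((F - F) - 44/7)) = -1/(3*(0 - 44/7)) = -1/(3*(-44/7)) = -⅓*(-7/44) = 7/132)
-3547 + m(l) = -3547 + 7/132 = -468197/132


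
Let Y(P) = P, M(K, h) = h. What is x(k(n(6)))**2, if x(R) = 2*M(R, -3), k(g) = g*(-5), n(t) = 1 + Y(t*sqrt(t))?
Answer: 36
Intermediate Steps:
n(t) = 1 + t**(3/2) (n(t) = 1 + t*sqrt(t) = 1 + t**(3/2))
k(g) = -5*g
x(R) = -6 (x(R) = 2*(-3) = -6)
x(k(n(6)))**2 = (-6)**2 = 36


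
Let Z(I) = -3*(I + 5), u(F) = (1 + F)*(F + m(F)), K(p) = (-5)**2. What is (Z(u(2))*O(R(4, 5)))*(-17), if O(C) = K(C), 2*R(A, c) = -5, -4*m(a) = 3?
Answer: 44625/4 ≈ 11156.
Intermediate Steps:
K(p) = 25
m(a) = -3/4 (m(a) = -1/4*3 = -3/4)
R(A, c) = -5/2 (R(A, c) = (1/2)*(-5) = -5/2)
O(C) = 25
u(F) = (1 + F)*(-3/4 + F) (u(F) = (1 + F)*(F - 3/4) = (1 + F)*(-3/4 + F))
Z(I) = -15 - 3*I (Z(I) = -3*(5 + I) = -15 - 3*I)
(Z(u(2))*O(R(4, 5)))*(-17) = ((-15 - 3*(-3/4 + 2**2 + (1/4)*2))*25)*(-17) = ((-15 - 3*(-3/4 + 4 + 1/2))*25)*(-17) = ((-15 - 3*15/4)*25)*(-17) = ((-15 - 45/4)*25)*(-17) = -105/4*25*(-17) = -2625/4*(-17) = 44625/4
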